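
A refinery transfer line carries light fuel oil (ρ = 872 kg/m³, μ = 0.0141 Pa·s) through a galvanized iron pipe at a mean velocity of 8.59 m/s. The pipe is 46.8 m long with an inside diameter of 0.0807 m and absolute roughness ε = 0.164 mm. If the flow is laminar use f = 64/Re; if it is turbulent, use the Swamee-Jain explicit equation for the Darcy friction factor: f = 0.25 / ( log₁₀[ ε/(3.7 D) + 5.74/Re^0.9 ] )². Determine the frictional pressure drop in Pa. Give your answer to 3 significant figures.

Reynolds number Re = ρVD/μ = 872 · 8.59 · 0.0807 / 0.0141 = 4.287e+04.
Re > 4000 → turbulent. Relative roughness ε/D = 0.000164/0.0807 = 0.00203. Swamee-Jain: f = 0.25/(log₁₀[0.00203/3.7 + 5.74/4.287e+04^0.9])² = 0.25/(log₁₀[0.000549 + 0.000389])² = 0.25/(-3.028)² = 0.02727.
Darcy-Weisbach: ΔP = f(L/D)(ρV²/2) = 0.02727·(46.8/0.0807)·(872·8.59²/2) = 0.02727·579.9·3.217e+04 = 5.088e+05 Pa.

ΔP ≈ 509000 Pa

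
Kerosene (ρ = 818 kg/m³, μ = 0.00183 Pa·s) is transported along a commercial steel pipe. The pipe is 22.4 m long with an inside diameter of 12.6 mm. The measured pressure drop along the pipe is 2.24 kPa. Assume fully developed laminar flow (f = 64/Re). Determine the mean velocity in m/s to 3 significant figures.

For laminar flow, f = 64/Re with Re = ρVD/μ, so Darcy-Weisbach reduces to ΔP = 32μLV/D². Solving for V: V = ΔP·D²/(32μL) = 2240·(0.0126)²/(32·0.00183·22.4) = 0.2711 m/s.
Check: Re = ρVD/μ = 818·0.2711·0.0126/0.00183 = 1527 < 2300, so the laminar assumption holds.

V ≈ 0.271 m/s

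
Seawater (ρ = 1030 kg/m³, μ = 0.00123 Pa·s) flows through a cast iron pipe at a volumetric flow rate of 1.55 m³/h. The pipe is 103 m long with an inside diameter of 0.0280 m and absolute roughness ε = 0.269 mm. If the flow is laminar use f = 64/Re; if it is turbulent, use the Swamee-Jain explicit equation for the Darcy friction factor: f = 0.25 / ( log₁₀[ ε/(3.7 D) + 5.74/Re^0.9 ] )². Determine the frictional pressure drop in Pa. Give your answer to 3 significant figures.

ΔP ≈ 38500 Pa

Q = 1.55 m³/h = 1.55/3600 = 0.0004306 m³/s.
Cross-sectional area A = πD²/4 = π(0.028)²/4 = 0.0006158 m²; mean velocity V = Q/A = 0.0004306/0.0006158 = 0.6992 m/s.
Reynolds number Re = ρVD/μ = 1030 · 0.6992 · 0.028 / 0.00123 = 1.64e+04.
Re > 4000 → turbulent. Relative roughness ε/D = 0.000269/0.028 = 0.00961. Swamee-Jain: f = 0.25/(log₁₀[0.00961/3.7 + 5.74/1.64e+04^0.9])² = 0.25/(log₁₀[0.0026 + 0.000924])² = 0.25/(-2.453)² = 0.04153.
Darcy-Weisbach: ΔP = f(L/D)(ρV²/2) = 0.04153·(103/0.028)·(1030·0.6992²/2) = 0.04153·3679·251.8 = 3.847e+04 Pa.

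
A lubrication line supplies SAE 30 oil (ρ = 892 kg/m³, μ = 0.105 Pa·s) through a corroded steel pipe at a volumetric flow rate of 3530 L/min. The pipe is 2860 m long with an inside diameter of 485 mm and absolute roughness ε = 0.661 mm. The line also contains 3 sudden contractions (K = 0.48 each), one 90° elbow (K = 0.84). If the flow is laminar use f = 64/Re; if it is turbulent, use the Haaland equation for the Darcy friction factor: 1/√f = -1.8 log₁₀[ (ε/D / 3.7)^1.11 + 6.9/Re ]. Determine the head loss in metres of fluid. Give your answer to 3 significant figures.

Q = 3530 L/min = 3530/60000 = 0.05883 m³/s.
Cross-sectional area A = πD²/4 = π(0.485)²/4 = 0.1847 m²; mean velocity V = Q/A = 0.05883/0.1847 = 0.3185 m/s.
Reynolds number Re = ρVD/μ = 892 · 0.3185 · 0.485 / 0.105 = 1312.
Re < 2300 → laminar flow, so f = 64/Re = 64/1312 = 0.04878 (the turbulent correlation is not needed).
Total minor-loss coefficient ΣK = 3·0.48 + 1·0.84 = 2.28.
ΔP = [f·L/D + ΣK]·(ρV²/2) = [0.04878·2860/0.485 + 2.28]·(892·0.3185²/2) = [287.6 + 2.28]·45.23 = 1.311e+04 Pa.
Head loss h_f = ΔP/(ρg) = 1.311e+04/(892·9.81) = 1.50 m.

h_f ≈ 1.50 m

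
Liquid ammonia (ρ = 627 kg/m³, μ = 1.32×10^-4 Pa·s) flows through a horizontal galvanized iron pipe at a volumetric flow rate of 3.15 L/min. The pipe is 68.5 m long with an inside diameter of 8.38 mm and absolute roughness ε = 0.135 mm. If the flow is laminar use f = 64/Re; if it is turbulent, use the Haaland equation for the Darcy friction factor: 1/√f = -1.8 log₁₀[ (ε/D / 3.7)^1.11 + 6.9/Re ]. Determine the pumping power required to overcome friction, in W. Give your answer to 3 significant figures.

Q = 3.15 L/min = 3.15/60000 = 5.25e-05 m³/s.
Cross-sectional area A = πD²/4 = π(0.00838)²/4 = 5.515e-05 m²; mean velocity V = Q/A = 5.25e-05/5.515e-05 = 0.9519 m/s.
Reynolds number Re = ρVD/μ = 627 · 0.9519 · 0.00838 / 0.000132 = 3.789e+04.
Re > 4000 → turbulent. Relative roughness ε/D = 0.000135/0.00838 = 0.0161. Haaland: 1/√f = -1.8 log₁₀[(0.0161/3.7)^1.11 + 6.9/3.789e+04] = -1.8 log₁₀[0.00239 + 0.000182] = 4.66, so f = 0.04605.
Darcy-Weisbach: ΔP = f(L/D)(ρV²/2) = 0.04605·(68.5/0.00838)·(627·0.9519²/2) = 0.04605·8174·284.1 = 1.069e+05 Pa.
Pumping power P = QΔP = 5.25e-05·1.069e+05 = 5.613 W = 5.61 W.

P ≈ 5.61 W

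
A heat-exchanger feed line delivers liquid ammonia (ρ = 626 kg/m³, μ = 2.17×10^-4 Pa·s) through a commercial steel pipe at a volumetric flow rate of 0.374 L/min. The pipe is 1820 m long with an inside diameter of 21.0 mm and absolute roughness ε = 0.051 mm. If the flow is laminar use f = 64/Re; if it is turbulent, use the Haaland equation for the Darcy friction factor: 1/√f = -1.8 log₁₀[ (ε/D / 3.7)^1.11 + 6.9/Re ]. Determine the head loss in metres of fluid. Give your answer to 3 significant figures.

Q = 0.374 L/min = 0.374/60000 = 6.233e-06 m³/s.
Cross-sectional area A = πD²/4 = π(0.021)²/4 = 0.0003464 m²; mean velocity V = Q/A = 6.233e-06/0.0003464 = 0.018 m/s.
Reynolds number Re = ρVD/μ = 626 · 0.018 · 0.021 / 0.000217 = 1090.
Re < 2300 → laminar flow, so f = 64/Re = 64/1090 = 0.0587 (the turbulent correlation is not needed).
Darcy-Weisbach: ΔP = f(L/D)(ρV²/2) = 0.0587·(1820/0.021)·(626·0.018²/2) = 0.0587·8.667e+04·0.1014 = 515.7 Pa.
Head loss h_f = ΔP/(ρg) = 515.7/(626·9.81) = 0.0840 m.

h_f ≈ 0.0840 m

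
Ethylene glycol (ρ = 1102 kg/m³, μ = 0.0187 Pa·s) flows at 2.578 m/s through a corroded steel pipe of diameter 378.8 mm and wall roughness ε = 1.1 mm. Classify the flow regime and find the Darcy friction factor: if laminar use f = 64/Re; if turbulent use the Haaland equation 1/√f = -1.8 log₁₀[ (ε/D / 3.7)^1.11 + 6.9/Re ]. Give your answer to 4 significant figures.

f ≈ 0.02798

Re = ρVD/μ = 1102·2.578·0.3788/0.0187 = 5.755e+04.
Re > 4000 → turbulent. ε/D = 0.0011/0.3788 = 0.0029; Haaland: 1/√f = -1.8 log₁₀[0.000357 + 0.00012] = 5.978, so f = 0.02798.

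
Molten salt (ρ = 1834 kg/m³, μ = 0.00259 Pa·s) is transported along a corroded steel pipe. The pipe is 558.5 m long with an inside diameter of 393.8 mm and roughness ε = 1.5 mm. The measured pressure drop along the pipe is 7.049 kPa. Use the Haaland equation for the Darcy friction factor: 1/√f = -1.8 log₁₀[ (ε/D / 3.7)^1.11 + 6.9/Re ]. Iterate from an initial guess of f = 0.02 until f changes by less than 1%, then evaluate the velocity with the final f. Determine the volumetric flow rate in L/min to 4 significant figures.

Q ≈ 3164 L/min

Rearranging Darcy-Weisbach: V = √(2·ΔP·D/(f·L·ρ)). With ε/D = 0.0015/0.3938 = 0.00381, iterate starting from f = 0.02:
  f = 0.02 → V = √(2·7049·0.3938/(0.02·558.5·1834)) = 0.5206 m/s; Re = ρVD/μ = 1.452e+05; f → 0.02877
  f = 0.02877 → V = 0.434 m/s; Re = 1.21e+05; f → 0.02891
Converged (Δf/f < 1%). With the final f = 0.02891: V = √(2·7049·0.3938/(0.02891·558.5·1834)) = 0.433 m/s.
Q = V·A = 0.433·(π/4·0.3938²) = 0.05274 m³/s = 3164 L/min.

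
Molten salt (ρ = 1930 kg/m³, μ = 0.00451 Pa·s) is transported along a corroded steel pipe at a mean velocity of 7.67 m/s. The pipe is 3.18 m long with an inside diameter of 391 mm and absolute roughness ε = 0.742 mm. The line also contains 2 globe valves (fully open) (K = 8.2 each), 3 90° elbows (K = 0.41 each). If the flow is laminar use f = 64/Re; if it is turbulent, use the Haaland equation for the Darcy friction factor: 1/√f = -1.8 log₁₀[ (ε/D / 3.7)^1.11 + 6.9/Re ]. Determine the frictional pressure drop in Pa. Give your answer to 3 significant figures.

Reynolds number Re = ρVD/μ = 1930 · 7.67 · 0.391 / 0.00451 = 1.283e+06.
Re > 4000 → turbulent. Relative roughness ε/D = 0.000742/0.391 = 0.0019. Haaland: 1/√f = -1.8 log₁₀[(0.0019/3.7)^1.11 + 6.9/1.283e+06] = -1.8 log₁₀[0.000223 + 5.38e-06] = 6.555, so f = 0.02327.
Total minor-loss coefficient ΣK = 2·8.2 + 3·0.41 = 17.6.
ΔP = [f·L/D + ΣK]·(ρV²/2) = [0.02327·3.18/0.391 + 17.6]·(1930·7.67²/2) = [0.1893 + 17.6]·5.677e+04 = 1.012e+06 Pa.

ΔP ≈ 1.01×10^6 Pa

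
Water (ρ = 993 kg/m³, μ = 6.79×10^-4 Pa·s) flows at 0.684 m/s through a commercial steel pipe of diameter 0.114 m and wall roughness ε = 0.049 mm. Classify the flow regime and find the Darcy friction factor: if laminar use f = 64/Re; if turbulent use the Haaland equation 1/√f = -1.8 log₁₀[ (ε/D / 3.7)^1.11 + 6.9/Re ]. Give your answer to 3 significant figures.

f ≈ 0.0194

Re = ρVD/μ = 993·0.684·0.114/0.000679 = 1.14e+05.
Re > 4000 → turbulent. ε/D = 4.9e-05/0.114 = 0.00043; Haaland: 1/√f = -1.8 log₁₀[4.29e-05 + 6.05e-05] = 7.174, so f = 0.01943.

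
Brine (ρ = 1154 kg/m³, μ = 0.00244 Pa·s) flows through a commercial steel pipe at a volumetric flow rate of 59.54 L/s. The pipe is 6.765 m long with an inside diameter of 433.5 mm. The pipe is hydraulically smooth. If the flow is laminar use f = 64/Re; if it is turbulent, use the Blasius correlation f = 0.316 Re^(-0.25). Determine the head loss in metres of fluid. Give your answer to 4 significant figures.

Q = 59.54 L/s = 59.54/1000 = 0.05954 m³/s.
Cross-sectional area A = πD²/4 = π(0.4335)²/4 = 0.1476 m²; mean velocity V = Q/A = 0.05954/0.1476 = 0.4034 m/s.
Reynolds number Re = ρVD/μ = 1154 · 0.4034 · 0.4335 / 0.00244 = 8.271e+04.
Re > 4000 → turbulent. Smooth-pipe (Blasius): f = 0.316 Re^(-0.25) = 0.316/(8.271e+04)^0.25 = 0.01863.
Darcy-Weisbach: ΔP = f(L/D)(ρV²/2) = 0.01863·(6.765/0.4335)·(1154·0.4034²/2) = 0.01863·15.61·93.9 = 27.3 Pa.
Head loss h_f = ΔP/(ρg) = 27.3/(1154·9.81) = 0.002412 m.

h_f ≈ 0.002412 m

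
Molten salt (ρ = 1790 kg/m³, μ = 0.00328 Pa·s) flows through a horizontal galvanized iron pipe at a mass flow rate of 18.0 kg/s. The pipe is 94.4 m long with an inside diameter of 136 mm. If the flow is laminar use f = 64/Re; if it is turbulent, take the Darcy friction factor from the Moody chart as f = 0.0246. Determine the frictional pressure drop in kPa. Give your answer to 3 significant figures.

ΔP ≈ 7.32 kPa

A = πD²/4 = π(0.136)²/4 = 0.01453 m²; mean velocity V = ṁ/(ρA) = 18/(1790 · 0.01453) = 0.6922 m/s.
Reynolds number Re = ρVD/μ = 1790 · 0.6922 · 0.136 / 0.00328 = 5.138e+04.
Re > 4000 → turbulent; use the Moody-chart value f = 0.0246.
Darcy-Weisbach: ΔP = f(L/D)(ρV²/2) = 0.0246·(94.4/0.136)·(1790·0.6922²/2) = 0.0246·694.1·428.9 = 7323 Pa.
ΔP = 7323 Pa = 7.32 kPa.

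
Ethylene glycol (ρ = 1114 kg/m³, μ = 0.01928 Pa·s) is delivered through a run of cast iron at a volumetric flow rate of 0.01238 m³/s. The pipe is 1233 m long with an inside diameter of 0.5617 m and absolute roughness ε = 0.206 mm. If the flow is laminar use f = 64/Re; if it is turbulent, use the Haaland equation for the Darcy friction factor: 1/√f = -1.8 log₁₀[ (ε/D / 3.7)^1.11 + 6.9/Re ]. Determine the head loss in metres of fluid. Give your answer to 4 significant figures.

h_f ≈ 0.01102 m

Cross-sectional area A = πD²/4 = π(0.5617)²/4 = 0.2478 m²; mean velocity V = Q/A = 0.01238/0.2478 = 0.04996 m/s.
Reynolds number Re = ρVD/μ = 1114 · 0.04996 · 0.5617 / 0.0193 = 1621.
Re < 2300 → laminar flow, so f = 64/Re = 64/1621 = 0.03947 (the turbulent correlation is not needed).
Darcy-Weisbach: ΔP = f(L/D)(ρV²/2) = 0.03947·(1233/0.5617)·(1114·0.04996²/2) = 0.03947·2195·1.39 = 120.5 Pa.
Head loss h_f = ΔP/(ρg) = 120.5/(1114·9.81) = 0.01102 m.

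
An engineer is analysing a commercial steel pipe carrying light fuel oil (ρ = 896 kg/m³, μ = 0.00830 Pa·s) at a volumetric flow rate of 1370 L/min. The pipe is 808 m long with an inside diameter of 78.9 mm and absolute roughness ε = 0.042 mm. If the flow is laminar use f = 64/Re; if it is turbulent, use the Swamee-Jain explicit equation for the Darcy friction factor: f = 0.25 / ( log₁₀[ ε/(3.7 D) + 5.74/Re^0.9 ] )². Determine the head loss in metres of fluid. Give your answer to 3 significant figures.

h_f ≈ 269 m

Q = 1370 L/min = 1370/60000 = 0.02283 m³/s.
Cross-sectional area A = πD²/4 = π(0.0789)²/4 = 0.004889 m²; mean velocity V = Q/A = 0.02283/0.004889 = 4.67 m/s.
Reynolds number Re = ρVD/μ = 896 · 4.67 · 0.0789 / 0.0083 = 3.978e+04.
Re > 4000 → turbulent. Relative roughness ε/D = 4.2e-05/0.0789 = 0.000532. Swamee-Jain: f = 0.25/(log₁₀[0.000532/3.7 + 5.74/3.978e+04^0.9])² = 0.25/(log₁₀[0.000144 + 0.000416])² = 0.25/(-3.252)² = 0.02364.
Darcy-Weisbach: ΔP = f(L/D)(ρV²/2) = 0.02364·(808/0.0789)·(896·4.67²/2) = 0.02364·1.024e+04·9771 = 2.366e+06 Pa.
Head loss h_f = ΔP/(ρg) = 2.366e+06/(896·9.81) = 269 m.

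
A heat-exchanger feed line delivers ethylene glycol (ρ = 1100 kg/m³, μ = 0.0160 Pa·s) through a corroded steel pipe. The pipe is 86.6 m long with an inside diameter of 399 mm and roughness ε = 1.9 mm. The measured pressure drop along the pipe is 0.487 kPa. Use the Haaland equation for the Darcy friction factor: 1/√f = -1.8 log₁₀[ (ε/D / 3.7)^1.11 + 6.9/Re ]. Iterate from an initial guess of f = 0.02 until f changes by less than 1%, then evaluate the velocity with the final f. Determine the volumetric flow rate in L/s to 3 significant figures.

Q ≈ 41.1 L/s

Rearranging Darcy-Weisbach: V = √(2·ΔP·D/(f·L·ρ)). With ε/D = 0.0019/0.399 = 0.00476, iterate starting from f = 0.02:
  f = 0.02 → V = √(2·487·0.399/(0.02·86.6·1100)) = 0.4516 m/s; Re = ρVD/μ = 1.239e+04; f → 0.03596
  f = 0.03596 → V = 0.3368 m/s; Re = 9239; f → 0.03761
  f = 0.03761 → V = 0.3293 m/s; Re = 9034; f → 0.03775
Converged (Δf/f < 1%). With the final f = 0.03775: V = √(2·487·0.399/(0.03775·86.6·1100)) = 0.3287 m/s.
Q = V·A = 0.3287·(π/4·0.399²) = 0.0411 m³/s = 41.1 L/s.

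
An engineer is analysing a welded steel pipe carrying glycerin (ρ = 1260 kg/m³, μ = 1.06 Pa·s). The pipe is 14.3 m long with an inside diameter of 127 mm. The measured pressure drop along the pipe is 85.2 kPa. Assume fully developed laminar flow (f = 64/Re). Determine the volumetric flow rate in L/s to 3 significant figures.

Q ≈ 35.9 L/s

For laminar flow, f = 64/Re with Re = ρVD/μ, so Darcy-Weisbach reduces to ΔP = 32μLV/D². Solving for V: V = ΔP·D²/(32μL) = 8.52e+04·(0.127)²/(32·1.06·14.3) = 2.833 m/s.
Check: Re = ρVD/μ = 1260·2.833·0.127/1.06 = 427.7 < 2300, so the laminar assumption holds.
Q = V·A = 2.833·(π/4·0.127²) = 0.03589 m³/s = 35.9 L/s.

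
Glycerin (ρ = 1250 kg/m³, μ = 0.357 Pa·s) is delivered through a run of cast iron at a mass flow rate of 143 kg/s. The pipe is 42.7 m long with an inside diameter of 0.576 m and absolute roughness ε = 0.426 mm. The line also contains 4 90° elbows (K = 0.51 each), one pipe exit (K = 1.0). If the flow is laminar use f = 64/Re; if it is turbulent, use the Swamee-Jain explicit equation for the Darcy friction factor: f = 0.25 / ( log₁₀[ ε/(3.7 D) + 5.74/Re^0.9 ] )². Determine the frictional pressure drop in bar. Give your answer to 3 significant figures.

A = πD²/4 = π(0.576)²/4 = 0.2606 m²; mean velocity V = ṁ/(ρA) = 143/(1250 · 0.2606) = 0.439 m/s.
Reynolds number Re = ρVD/μ = 1250 · 0.439 · 0.576 / 0.357 = 885.4.
Re < 2300 → laminar flow, so f = 64/Re = 64/885.4 = 0.07228 (the turbulent correlation is not needed).
Total minor-loss coefficient ΣK = 4·0.51 + 1·1 = 3.04.
ΔP = [f·L/D + ΣK]·(ρV²/2) = [0.07228·42.7/0.576 + 3.04]·(1250·0.439²/2) = [5.358 + 3.04]·120.5 = 1012 Pa.
ΔP = 1012 Pa = 0.0101 bar.

ΔP ≈ 0.0101 bar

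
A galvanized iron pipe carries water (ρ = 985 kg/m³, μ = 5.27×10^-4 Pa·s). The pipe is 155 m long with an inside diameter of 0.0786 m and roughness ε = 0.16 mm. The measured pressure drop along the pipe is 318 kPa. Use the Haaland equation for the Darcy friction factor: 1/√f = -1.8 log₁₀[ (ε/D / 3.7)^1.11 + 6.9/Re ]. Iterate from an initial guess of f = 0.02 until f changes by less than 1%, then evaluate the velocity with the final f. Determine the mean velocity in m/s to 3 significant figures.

Rearranging Darcy-Weisbach: V = √(2·ΔP·D/(f·L·ρ)). With ε/D = 0.00016/0.0786 = 0.00204, iterate starting from f = 0.02:
  f = 0.02 → V = √(2·3.18e+05·0.0786/(0.02·155·985)) = 4.046 m/s; Re = ρVD/μ = 5.944e+05; f → 0.02385
  f = 0.02385 → V = 3.705 m/s; Re = 5.444e+05; f → 0.02387
Converged (Δf/f < 1%). With the final f = 0.02387: V = √(2·3.18e+05·0.0786/(0.02387·155·985)) = 3.704 m/s.

V ≈ 3.70 m/s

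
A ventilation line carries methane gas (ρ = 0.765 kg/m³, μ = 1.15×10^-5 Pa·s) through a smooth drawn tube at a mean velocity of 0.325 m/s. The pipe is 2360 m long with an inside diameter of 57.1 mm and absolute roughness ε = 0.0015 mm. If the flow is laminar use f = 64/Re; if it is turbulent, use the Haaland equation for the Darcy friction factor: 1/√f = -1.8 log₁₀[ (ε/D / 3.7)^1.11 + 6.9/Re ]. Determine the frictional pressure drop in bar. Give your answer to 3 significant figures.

ΔP ≈ 8.66×10^-4 bar

Reynolds number Re = ρVD/μ = 0.765 · 0.325 · 0.0571 / 1.15e-05 = 1234.
Re < 2300 → laminar flow, so f = 64/Re = 64/1234 = 0.05184 (the turbulent correlation is not needed).
Darcy-Weisbach: ΔP = f(L/D)(ρV²/2) = 0.05184·(2360/0.0571)·(0.765·0.325²/2) = 0.05184·4.133e+04·0.0404 = 86.57 Pa.
ΔP = 86.57 Pa = 8.66×10^-4 bar.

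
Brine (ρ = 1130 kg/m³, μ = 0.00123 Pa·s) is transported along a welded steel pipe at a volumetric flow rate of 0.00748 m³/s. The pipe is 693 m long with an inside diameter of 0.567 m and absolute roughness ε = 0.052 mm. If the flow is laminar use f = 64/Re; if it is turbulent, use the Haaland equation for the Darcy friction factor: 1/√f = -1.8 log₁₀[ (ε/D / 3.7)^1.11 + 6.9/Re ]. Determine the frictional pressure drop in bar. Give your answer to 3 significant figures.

ΔP ≈ 1.67×10^-4 bar

Cross-sectional area A = πD²/4 = π(0.567)²/4 = 0.2525 m²; mean velocity V = Q/A = 0.00748/0.2525 = 0.02962 m/s.
Reynolds number Re = ρVD/μ = 1130 · 0.02962 · 0.567 / 0.00123 = 1.543e+04.
Re > 4000 → turbulent. Relative roughness ε/D = 5.2e-05/0.567 = 9.17e-05. Haaland: 1/√f = -1.8 log₁₀[(9.17e-05/3.7)^1.11 + 6.9/1.543e+04] = -1.8 log₁₀[7.72e-06 + 0.000447] = 6.016, so f = 0.02763.
Darcy-Weisbach: ΔP = f(L/D)(ρV²/2) = 0.02763·(693/0.567)·(1130·0.02962²/2) = 0.02763·1222·0.4958 = 16.75 Pa.
ΔP = 16.75 Pa = 1.67×10^-4 bar.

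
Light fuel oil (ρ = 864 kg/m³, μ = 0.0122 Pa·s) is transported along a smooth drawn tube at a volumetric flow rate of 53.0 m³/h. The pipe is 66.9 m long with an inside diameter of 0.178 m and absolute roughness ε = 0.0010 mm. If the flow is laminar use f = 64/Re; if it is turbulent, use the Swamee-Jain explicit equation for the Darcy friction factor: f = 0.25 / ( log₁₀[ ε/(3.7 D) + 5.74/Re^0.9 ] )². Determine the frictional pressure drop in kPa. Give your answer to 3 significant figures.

ΔP ≈ 1.91 kPa

Q = 53.0 m³/h = 53.0/3600 = 0.01472 m³/s.
Cross-sectional area A = πD²/4 = π(0.178)²/4 = 0.02488 m²; mean velocity V = Q/A = 0.01472/0.02488 = 0.5916 m/s.
Reynolds number Re = ρVD/μ = 864 · 0.5916 · 0.178 / 0.0122 = 7458.
Re > 4000 → turbulent. Relative roughness ε/D = 1e-06/0.178 = 5.62e-06. Swamee-Jain: f = 0.25/(log₁₀[5.62e-06/3.7 + 5.74/7458^0.9])² = 0.25/(log₁₀[1.52e-06 + 0.00188])² = 0.25/(-2.726)² = 0.03364.
Darcy-Weisbach: ΔP = f(L/D)(ρV²/2) = 0.03364·(66.9/0.178)·(864·0.5916²/2) = 0.03364·375.8·151.2 = 1912 Pa.
ΔP = 1912 Pa = 1.91 kPa.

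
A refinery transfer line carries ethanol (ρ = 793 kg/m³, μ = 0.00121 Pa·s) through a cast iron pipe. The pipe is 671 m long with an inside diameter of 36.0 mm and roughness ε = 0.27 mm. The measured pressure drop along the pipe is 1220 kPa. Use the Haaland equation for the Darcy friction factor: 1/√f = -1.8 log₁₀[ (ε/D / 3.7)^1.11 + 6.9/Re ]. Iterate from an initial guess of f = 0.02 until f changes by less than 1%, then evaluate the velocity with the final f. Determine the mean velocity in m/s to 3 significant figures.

V ≈ 2.15 m/s

Rearranging Darcy-Weisbach: V = √(2·ΔP·D/(f·L·ρ)). With ε/D = 0.00027/0.036 = 0.0075, iterate starting from f = 0.02:
  f = 0.02 → V = √(2·1.22e+06·0.036/(0.02·671·793)) = 2.873 m/s; Re = ρVD/μ = 6.778e+04; f → 0.03551
  f = 0.03551 → V = 2.156 m/s; Re = 5.087e+04; f → 0.03582
Converged (Δf/f < 1%). With the final f = 0.03582: V = √(2·1.22e+06·0.036/(0.03582·671·793)) = 2.147 m/s.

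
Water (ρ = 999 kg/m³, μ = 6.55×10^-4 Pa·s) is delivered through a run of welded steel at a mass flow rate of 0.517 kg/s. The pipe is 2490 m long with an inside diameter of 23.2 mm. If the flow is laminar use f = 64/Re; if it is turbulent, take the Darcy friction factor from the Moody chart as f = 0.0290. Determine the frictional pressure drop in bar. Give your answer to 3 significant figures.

A = πD²/4 = π(0.0232)²/4 = 0.0004227 m²; mean velocity V = ṁ/(ρA) = 0.517/(999 · 0.0004227) = 1.224 m/s.
Reynolds number Re = ρVD/μ = 999 · 1.224 · 0.0232 / 0.000655 = 4.332e+04.
Re > 4000 → turbulent; use the Moody-chart value f = 0.0290.
Darcy-Weisbach: ΔP = f(L/D)(ρV²/2) = 0.029·(2490/0.0232)·(999·1.224²/2) = 0.029·1.073e+05·748.6 = 2.33e+06 Pa.
ΔP = 2.33e+06 Pa = 23.3 bar.

ΔP ≈ 23.3 bar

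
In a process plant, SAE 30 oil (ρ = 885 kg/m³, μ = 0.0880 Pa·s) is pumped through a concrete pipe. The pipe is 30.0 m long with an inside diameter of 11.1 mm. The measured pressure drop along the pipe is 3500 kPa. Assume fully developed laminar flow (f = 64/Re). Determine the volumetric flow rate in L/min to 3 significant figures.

For laminar flow, f = 64/Re with Re = ρVD/μ, so Darcy-Weisbach reduces to ΔP = 32μLV/D². Solving for V: V = ΔP·D²/(32μL) = 3.5e+06·(0.0111)²/(32·0.088·30) = 5.105 m/s.
Check: Re = ρVD/μ = 885·5.105·0.0111/0.088 = 569.8 < 2300, so the laminar assumption holds.
Q = V·A = 5.105·(π/4·0.0111²) = 0.000494 m³/s = 29.6 L/min.

Q ≈ 29.6 L/min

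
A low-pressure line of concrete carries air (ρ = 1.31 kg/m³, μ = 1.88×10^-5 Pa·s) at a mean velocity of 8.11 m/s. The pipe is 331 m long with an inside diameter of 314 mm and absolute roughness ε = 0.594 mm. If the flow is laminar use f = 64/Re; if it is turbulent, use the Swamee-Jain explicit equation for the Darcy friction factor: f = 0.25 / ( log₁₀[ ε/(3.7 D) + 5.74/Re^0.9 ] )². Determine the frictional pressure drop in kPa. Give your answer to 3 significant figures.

Reynolds number Re = ρVD/μ = 1.31 · 8.11 · 0.314 / 1.88e-05 = 1.774e+05.
Re > 4000 → turbulent. Relative roughness ε/D = 0.000594/0.314 = 0.00189. Swamee-Jain: f = 0.25/(log₁₀[0.00189/3.7 + 5.74/1.774e+05^0.9])² = 0.25/(log₁₀[0.000511 + 0.000108])² = 0.25/(-3.208)² = 0.02429.
Darcy-Weisbach: ΔP = f(L/D)(ρV²/2) = 0.02429·(331/0.314)·(1.31·8.11²/2) = 0.02429·1054·43.08 = 1103 Pa.
ΔP = 1103 Pa = 1.10 kPa.

ΔP ≈ 1.10 kPa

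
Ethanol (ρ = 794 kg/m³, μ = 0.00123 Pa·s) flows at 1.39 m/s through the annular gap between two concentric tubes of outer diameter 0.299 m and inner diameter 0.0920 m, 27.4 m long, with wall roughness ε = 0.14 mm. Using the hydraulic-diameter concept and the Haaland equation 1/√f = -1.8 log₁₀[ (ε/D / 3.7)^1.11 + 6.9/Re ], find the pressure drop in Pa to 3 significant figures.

ΔP ≈ 1990 Pa

Hydraulic diameter D_h = 4A/P = D_o - D_i = 0.299 - 0.092 = 0.207 m.
Re = ρVD_h/μ = 794·1.39·0.207/0.00123 = 1.857e+05.
ε/D_h = 0.00014/0.207 = 0.000676; Haaland gives 1/√f = -1.8 log₁₀[7.09e-05+3.71e-05] = 7.139, so f = 0.01962.
ΔP = f(L/D_h)(ρV²/2) = 0.01962·27.4/0.207·767 = 1992 Pa.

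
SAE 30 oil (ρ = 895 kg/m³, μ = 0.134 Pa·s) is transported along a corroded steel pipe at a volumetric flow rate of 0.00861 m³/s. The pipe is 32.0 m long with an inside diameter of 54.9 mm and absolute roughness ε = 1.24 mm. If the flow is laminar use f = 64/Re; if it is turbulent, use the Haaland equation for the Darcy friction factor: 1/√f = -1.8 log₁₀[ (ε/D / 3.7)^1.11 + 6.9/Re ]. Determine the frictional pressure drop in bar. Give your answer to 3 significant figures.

ΔP ≈ 1.66 bar

Cross-sectional area A = πD²/4 = π(0.0549)²/4 = 0.002367 m²; mean velocity V = Q/A = 0.00861/0.002367 = 3.637 m/s.
Reynolds number Re = ρVD/μ = 895 · 3.637 · 0.0549 / 0.134 = 1334.
Re < 2300 → laminar flow, so f = 64/Re = 64/1334 = 0.04799 (the turbulent correlation is not needed).
Darcy-Weisbach: ΔP = f(L/D)(ρV²/2) = 0.04799·(32/0.0549)·(895·3.637²/2) = 0.04799·582.9·5920 = 1.656e+05 Pa.
ΔP = 1.656e+05 Pa = 1.66 bar.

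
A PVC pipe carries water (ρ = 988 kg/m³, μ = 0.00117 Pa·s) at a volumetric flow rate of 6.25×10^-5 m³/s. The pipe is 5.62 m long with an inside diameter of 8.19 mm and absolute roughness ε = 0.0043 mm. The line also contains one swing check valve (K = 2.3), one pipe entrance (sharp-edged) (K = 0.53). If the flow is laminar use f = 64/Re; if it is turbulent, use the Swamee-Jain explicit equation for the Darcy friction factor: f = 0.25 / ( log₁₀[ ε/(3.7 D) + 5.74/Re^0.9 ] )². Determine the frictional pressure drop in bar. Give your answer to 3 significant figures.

Cross-sectional area A = πD²/4 = π(0.00819)²/4 = 5.268e-05 m²; mean velocity V = Q/A = 6.25e-05/5.268e-05 = 1.186 m/s.
Reynolds number Re = ρVD/μ = 988 · 1.186 · 0.00819 / 0.00117 = 8205.
Re > 4000 → turbulent. Relative roughness ε/D = 4.3e-06/0.00819 = 0.000525. Swamee-Jain: f = 0.25/(log₁₀[0.000525/3.7 + 5.74/8205^0.9])² = 0.25/(log₁₀[0.000142 + 0.00172])² = 0.25/(-2.729)² = 0.03356.
Total minor-loss coefficient ΣK = 1·2.3 + 1·0.53 = 2.83.
ΔP = [f·L/D + ΣK]·(ρV²/2) = [0.03356·5.62/0.00819 + 2.83]·(988·1.186²/2) = [23.03 + 2.83]·695.3 = 1.798e+04 Pa.
ΔP = 1.798e+04 Pa = 0.180 bar.

ΔP ≈ 0.180 bar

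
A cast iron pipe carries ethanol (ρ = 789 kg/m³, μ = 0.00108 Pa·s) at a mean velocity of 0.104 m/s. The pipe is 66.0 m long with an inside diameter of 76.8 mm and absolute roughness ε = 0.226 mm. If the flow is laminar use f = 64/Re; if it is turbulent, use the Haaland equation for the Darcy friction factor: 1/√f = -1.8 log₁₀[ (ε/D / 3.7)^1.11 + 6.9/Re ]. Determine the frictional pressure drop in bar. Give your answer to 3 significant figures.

ΔP ≈ 0.00143 bar

Reynolds number Re = ρVD/μ = 789 · 0.104 · 0.0768 / 0.00108 = 5835.
Re > 4000 → turbulent. Relative roughness ε/D = 0.000226/0.0768 = 0.00294. Haaland: 1/√f = -1.8 log₁₀[(0.00294/3.7)^1.11 + 6.9/5835] = -1.8 log₁₀[0.000363 + 0.00118] = 5.06, so f = 0.03906.
Darcy-Weisbach: ΔP = f(L/D)(ρV²/2) = 0.03906·(66/0.0768)·(789·0.104²/2) = 0.03906·859.4·4.267 = 143.2 Pa.
ΔP = 143.2 Pa = 0.00143 bar.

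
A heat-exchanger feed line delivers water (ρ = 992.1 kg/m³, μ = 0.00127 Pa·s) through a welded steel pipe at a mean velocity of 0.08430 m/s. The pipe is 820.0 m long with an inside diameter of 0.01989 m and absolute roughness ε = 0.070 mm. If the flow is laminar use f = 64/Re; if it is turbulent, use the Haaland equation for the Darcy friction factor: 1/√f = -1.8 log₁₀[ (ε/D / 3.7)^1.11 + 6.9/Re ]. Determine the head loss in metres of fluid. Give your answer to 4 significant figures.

h_f ≈ 0.7296 m

Reynolds number Re = ρVD/μ = 992.1 · 0.0843 · 0.01989 / 0.00127 = 1310.
Re < 2300 → laminar flow, so f = 64/Re = 64/1310 = 0.04886 (the turbulent correlation is not needed).
Darcy-Weisbach: ΔP = f(L/D)(ρV²/2) = 0.04886·(820/0.01989)·(992.1·0.0843²/2) = 0.04886·4.123e+04·3.525 = 7101 Pa.
Head loss h_f = ΔP/(ρg) = 7101/(992.1·9.81) = 0.7296 m.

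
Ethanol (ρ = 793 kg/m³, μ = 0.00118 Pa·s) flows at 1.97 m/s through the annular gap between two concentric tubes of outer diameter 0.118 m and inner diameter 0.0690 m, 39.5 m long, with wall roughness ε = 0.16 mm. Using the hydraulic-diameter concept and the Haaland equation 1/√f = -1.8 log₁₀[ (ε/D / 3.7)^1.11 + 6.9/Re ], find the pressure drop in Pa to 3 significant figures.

ΔP ≈ 35400 Pa

Hydraulic diameter D_h = 4A/P = D_o - D_i = 0.118 - 0.069 = 0.049 m.
Re = ρVD_h/μ = 793·1.97·0.049/0.00118 = 6.487e+04.
ε/D_h = 0.00016/0.049 = 0.00327; Haaland gives 1/√f = -1.8 log₁₀[0.000407+0.000106] = 5.921, so f = 0.02852.
ΔP = f(L/D_h)(ρV²/2) = 0.02852·39.5/0.049·1539 = 3.538e+04 Pa.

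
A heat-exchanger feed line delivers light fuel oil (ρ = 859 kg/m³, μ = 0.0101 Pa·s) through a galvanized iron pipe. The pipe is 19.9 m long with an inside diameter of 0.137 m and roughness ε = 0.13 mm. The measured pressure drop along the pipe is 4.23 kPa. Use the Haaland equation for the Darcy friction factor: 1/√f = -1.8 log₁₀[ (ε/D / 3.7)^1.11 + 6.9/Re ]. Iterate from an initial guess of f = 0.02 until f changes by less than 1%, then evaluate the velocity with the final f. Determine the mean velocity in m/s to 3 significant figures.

V ≈ 1.55 m/s

Rearranging Darcy-Weisbach: V = √(2·ΔP·D/(f·L·ρ)). With ε/D = 0.00013/0.137 = 0.000949, iterate starting from f = 0.02:
  f = 0.02 → V = √(2·4230·0.137/(0.02·19.9·859)) = 1.841 m/s; Re = ρVD/μ = 2.145e+04; f → 0.02715
  f = 0.02715 → V = 1.58 m/s; Re = 1.841e+04; f → 0.02799
  f = 0.02799 → V = 1.556 m/s; Re = 1.813e+04; f → 0.02808
Converged (Δf/f < 1%). With the final f = 0.02808: V = √(2·4230·0.137/(0.02808·19.9·859)) = 1.554 m/s.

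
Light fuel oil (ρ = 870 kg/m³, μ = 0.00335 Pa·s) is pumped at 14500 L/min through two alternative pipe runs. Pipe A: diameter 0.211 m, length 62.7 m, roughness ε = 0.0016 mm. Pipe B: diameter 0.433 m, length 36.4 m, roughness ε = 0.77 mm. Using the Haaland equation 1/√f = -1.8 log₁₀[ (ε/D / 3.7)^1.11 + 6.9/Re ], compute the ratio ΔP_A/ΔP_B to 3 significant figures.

ΔP_A/ΔP_B ≈ 36.6

Pipe A: V = Q/A = 0.2417/0.03497 = 6.911 m/s; Re = 3.787e+05; ε/D = 7.58e-06; Haaland → f = 0.01381; ΔP_A = f(L/D)(ρV²/2) = 8.525e+04 Pa.
Pipe B: V = Q/A = 0.2417/0.1473 = 1.641 m/s; Re = 1.845e+05; ε/D = 0.00178; Haaland → f = 0.02367; ΔP_B = f(L/D)(ρV²/2) = 2331 Pa.
ΔP_A/ΔP_B = 8.525e+04/2331 = 36.6.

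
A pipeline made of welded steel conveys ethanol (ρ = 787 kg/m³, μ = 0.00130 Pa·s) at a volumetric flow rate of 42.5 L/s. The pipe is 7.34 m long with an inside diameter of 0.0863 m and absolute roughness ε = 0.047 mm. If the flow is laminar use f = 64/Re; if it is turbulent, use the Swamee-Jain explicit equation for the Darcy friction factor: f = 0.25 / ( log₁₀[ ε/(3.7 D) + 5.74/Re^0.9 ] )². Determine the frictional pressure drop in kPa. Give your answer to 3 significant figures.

Q = 42.5 L/s = 42.5/1000 = 0.0425 m³/s.
Cross-sectional area A = πD²/4 = π(0.0863)²/4 = 0.005849 m²; mean velocity V = Q/A = 0.0425/0.005849 = 7.266 m/s.
Reynolds number Re = ρVD/μ = 787 · 7.266 · 0.0863 / 0.0013 = 3.796e+05.
Re > 4000 → turbulent. Relative roughness ε/D = 4.7e-05/0.0863 = 0.000545. Swamee-Jain: f = 0.25/(log₁₀[0.000545/3.7 + 5.74/3.796e+05^0.9])² = 0.25/(log₁₀[0.000147 + 5.46e-05])² = 0.25/(-3.695)² = 0.01831.
Darcy-Weisbach: ΔP = f(L/D)(ρV²/2) = 0.01831·(7.34/0.0863)·(787·7.266²/2) = 0.01831·85.05·2.077e+04 = 3.235e+04 Pa.
ΔP = 3.235e+04 Pa = 32.4 kPa.

ΔP ≈ 32.4 kPa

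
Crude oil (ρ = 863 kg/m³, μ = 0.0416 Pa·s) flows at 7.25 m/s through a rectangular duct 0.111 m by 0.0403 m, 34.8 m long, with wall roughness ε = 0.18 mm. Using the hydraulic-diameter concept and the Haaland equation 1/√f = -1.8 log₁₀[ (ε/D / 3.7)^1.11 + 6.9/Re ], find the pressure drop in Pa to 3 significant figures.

ΔP ≈ 477000 Pa

Hydraulic diameter D_h = 4A/P = 4·(0.111·0.0403)/(2·(0.111+0.0403)) = 0.01789/0.3026 = 0.05913 m.
Re = ρVD_h/μ = 863·7.25·0.05913/0.0416 = 8894.
ε/D_h = 0.00018/0.05913 = 0.00304; Haaland gives 1/√f = -1.8 log₁₀[0.000377+0.000776] = 5.289, so f = 0.03575.
ΔP = f(L/D_h)(ρV²/2) = 0.03575·34.8/0.05913·2.268e+04 = 4.772e+05 Pa.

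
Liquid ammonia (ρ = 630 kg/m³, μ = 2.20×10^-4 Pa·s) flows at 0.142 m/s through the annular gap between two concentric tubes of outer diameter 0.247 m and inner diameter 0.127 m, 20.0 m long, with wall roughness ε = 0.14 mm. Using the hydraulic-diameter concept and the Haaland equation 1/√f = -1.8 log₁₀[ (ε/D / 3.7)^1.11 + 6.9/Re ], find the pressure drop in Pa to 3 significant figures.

ΔP ≈ 25.7 Pa

Hydraulic diameter D_h = 4A/P = D_o - D_i = 0.247 - 0.127 = 0.12 m.
Re = ρVD_h/μ = 630·0.142·0.12/0.00022 = 4.88e+04.
ε/D_h = 0.00014/0.12 = 0.00117; Haaland gives 1/√f = -1.8 log₁₀[0.00013+0.000141] = 6.42, so f = 0.02426.
ΔP = f(L/D_h)(ρV²/2) = 0.02426·20/0.12·6.352 = 25.69 Pa.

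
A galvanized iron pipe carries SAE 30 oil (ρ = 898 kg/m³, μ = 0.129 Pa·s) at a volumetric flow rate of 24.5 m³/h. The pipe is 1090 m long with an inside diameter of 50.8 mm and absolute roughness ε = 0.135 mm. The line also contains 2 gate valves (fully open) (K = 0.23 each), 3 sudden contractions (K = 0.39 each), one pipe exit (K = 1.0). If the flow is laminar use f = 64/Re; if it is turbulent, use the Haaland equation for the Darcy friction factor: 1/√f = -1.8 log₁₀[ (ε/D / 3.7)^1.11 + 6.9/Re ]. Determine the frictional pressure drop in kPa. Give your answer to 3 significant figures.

Q = 24.5 m³/h = 24.5/3600 = 0.006806 m³/s.
Cross-sectional area A = πD²/4 = π(0.0508)²/4 = 0.002027 m²; mean velocity V = Q/A = 0.006806/0.002027 = 3.358 m/s.
Reynolds number Re = ρVD/μ = 898 · 3.358 · 0.0508 / 0.129 = 1187.
Re < 2300 → laminar flow, so f = 64/Re = 64/1187 = 0.0539 (the turbulent correlation is not needed).
Total minor-loss coefficient ΣK = 2·0.23 + 3·0.39 + 1·1 = 2.63.
ΔP = [f·L/D + ΣK]·(ρV²/2) = [0.0539·1090/0.0508 + 2.63]·(898·3.358²/2) = [1157 + 2.63]·5062 = 5.868e+06 Pa.
ΔP = 5.868e+06 Pa = 5870 kPa.

ΔP ≈ 5870 kPa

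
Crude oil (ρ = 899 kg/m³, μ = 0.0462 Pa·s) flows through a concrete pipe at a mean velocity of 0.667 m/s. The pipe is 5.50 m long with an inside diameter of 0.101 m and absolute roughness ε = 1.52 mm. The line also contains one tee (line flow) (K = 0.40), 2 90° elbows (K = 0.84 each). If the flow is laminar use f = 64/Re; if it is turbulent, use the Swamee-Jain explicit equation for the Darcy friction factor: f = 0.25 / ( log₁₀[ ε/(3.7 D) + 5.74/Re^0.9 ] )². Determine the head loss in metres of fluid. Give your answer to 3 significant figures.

Reynolds number Re = ρVD/μ = 899 · 0.667 · 0.101 / 0.0462 = 1311.
Re < 2300 → laminar flow, so f = 64/Re = 64/1311 = 0.04882 (the turbulent correlation is not needed).
Total minor-loss coefficient ΣK = 1·0.4 + 2·0.84 = 2.08.
ΔP = [f·L/D + ΣK]·(ρV²/2) = [0.04882·5.5/0.101 + 2.08]·(899·0.667²/2) = [2.659 + 2.08]·200 = 947.6 Pa.
Head loss h_f = ΔP/(ρg) = 947.6/(899·9.81) = 0.107 m.

h_f ≈ 0.107 m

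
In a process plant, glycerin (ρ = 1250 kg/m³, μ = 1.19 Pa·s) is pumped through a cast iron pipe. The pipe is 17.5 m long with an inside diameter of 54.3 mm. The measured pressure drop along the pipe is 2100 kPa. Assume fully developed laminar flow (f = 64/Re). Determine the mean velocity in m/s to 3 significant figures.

V ≈ 9.29 m/s

For laminar flow, f = 64/Re with Re = ρVD/μ, so Darcy-Weisbach reduces to ΔP = 32μLV/D². Solving for V: V = ΔP·D²/(32μL) = 2.1e+06·(0.0543)²/(32·1.19·17.5) = 9.291 m/s.
Check: Re = ρVD/μ = 1250·9.291·0.0543/1.19 = 530 < 2300, so the laminar assumption holds.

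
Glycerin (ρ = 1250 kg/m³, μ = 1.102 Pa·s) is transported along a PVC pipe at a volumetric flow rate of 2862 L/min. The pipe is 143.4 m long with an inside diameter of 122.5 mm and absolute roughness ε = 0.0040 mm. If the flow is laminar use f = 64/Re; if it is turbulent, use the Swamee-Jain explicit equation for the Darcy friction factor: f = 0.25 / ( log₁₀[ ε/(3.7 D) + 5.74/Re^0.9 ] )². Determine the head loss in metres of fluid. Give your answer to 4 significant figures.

h_f ≈ 111.2 m

Q = 2862 L/min = 2862/60000 = 0.0477 m³/s.
Cross-sectional area A = πD²/4 = π(0.1225)²/4 = 0.01179 m²; mean velocity V = Q/A = 0.0477/0.01179 = 4.047 m/s.
Reynolds number Re = ρVD/μ = 1250 · 4.047 · 0.1225 / 1.1 = 562.4.
Re < 2300 → laminar flow, so f = 64/Re = 64/562.4 = 0.1138 (the turbulent correlation is not needed).
Darcy-Weisbach: ΔP = f(L/D)(ρV²/2) = 0.1138·(143.4/0.1225)·(1250·4.047²/2) = 0.1138·1171·1.024e+04 = 1.364e+06 Pa.
Head loss h_f = ΔP/(ρg) = 1.364e+06/(1250·9.81) = 111.2 m.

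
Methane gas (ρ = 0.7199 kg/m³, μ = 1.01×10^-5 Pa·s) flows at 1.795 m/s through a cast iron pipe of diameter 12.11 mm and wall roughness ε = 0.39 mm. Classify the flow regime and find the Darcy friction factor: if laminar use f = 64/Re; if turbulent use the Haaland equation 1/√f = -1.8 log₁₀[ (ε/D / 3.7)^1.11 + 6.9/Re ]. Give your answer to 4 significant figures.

Re = ρVD/μ = 0.7199·1.795·0.01211/1.01e-05 = 1549.
Re < 2300 → laminar, so f = 64/Re = 0.04131 (roughness is irrelevant in laminar flow).

f ≈ 0.04131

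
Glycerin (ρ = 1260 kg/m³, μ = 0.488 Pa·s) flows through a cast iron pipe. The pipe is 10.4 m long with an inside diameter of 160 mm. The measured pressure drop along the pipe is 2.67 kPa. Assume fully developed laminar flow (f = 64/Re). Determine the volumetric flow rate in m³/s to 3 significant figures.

For laminar flow, f = 64/Re with Re = ρVD/μ, so Darcy-Weisbach reduces to ΔP = 32μLV/D². Solving for V: V = ΔP·D²/(32μL) = 2670·(0.16)²/(32·0.488·10.4) = 0.4209 m/s.
Check: Re = ρVD/μ = 1260·0.4209·0.16/0.488 = 173.9 < 2300, so the laminar assumption holds.
Q = V·A = 0.4209·(π/4·0.16²) = 0.008462 m³/s = 0.00846 m³/s.

Q ≈ 0.00846 m³/s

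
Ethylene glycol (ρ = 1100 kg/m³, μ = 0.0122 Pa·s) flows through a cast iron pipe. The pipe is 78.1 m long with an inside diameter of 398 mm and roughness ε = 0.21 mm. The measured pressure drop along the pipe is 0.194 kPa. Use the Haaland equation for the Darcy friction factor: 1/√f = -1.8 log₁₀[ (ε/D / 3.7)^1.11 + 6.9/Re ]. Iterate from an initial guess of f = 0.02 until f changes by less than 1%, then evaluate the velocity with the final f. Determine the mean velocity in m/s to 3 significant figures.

V ≈ 0.233 m/s

Rearranging Darcy-Weisbach: V = √(2·ΔP·D/(f·L·ρ)). With ε/D = 0.00021/0.398 = 0.000528, iterate starting from f = 0.02:
  f = 0.02 → V = √(2·194·0.398/(0.02·78.1·1100)) = 0.2998 m/s; Re = ρVD/μ = 1.076e+04; f → 0.03095
  f = 0.03095 → V = 0.241 m/s; Re = 8648; f → 0.03275
  f = 0.03275 → V = 0.2343 m/s; Re = 8407; f → 0.033
Converged (Δf/f < 1%). With the final f = 0.033: V = √(2·194·0.398/(0.033·78.1·1100)) = 0.2334 m/s.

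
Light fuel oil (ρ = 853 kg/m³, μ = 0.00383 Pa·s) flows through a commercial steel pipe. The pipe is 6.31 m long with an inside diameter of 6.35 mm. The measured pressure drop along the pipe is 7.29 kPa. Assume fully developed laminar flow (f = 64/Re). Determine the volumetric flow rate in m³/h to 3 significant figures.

Q ≈ 0.0433 m³/h

For laminar flow, f = 64/Re with Re = ρVD/μ, so Darcy-Weisbach reduces to ΔP = 32μLV/D². Solving for V: V = ΔP·D²/(32μL) = 7290·(0.00635)²/(32·0.00383·6.31) = 0.3801 m/s.
Check: Re = ρVD/μ = 853·0.3801·0.00635/0.00383 = 537.6 < 2300, so the laminar assumption holds.
Q = V·A = 0.3801·(π/4·0.00635²) = 1.204e-05 m³/s = 0.0433 m³/h.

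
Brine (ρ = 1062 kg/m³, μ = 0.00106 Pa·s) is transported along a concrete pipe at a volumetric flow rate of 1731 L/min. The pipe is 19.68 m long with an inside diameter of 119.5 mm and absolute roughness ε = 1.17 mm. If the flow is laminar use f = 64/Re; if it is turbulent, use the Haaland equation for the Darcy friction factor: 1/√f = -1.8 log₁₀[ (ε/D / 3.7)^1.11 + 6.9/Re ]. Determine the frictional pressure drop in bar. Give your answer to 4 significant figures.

ΔP ≈ 0.2193 bar

Q = 1731 L/min = 1731/60000 = 0.02885 m³/s.
Cross-sectional area A = πD²/4 = π(0.1195)²/4 = 0.01122 m²; mean velocity V = Q/A = 0.02885/0.01122 = 2.572 m/s.
Reynolds number Re = ρVD/μ = 1062 · 2.572 · 0.1195 / 0.00106 = 3.08e+05.
Re > 4000 → turbulent. Relative roughness ε/D = 0.00117/0.1195 = 0.00979. Haaland: 1/√f = -1.8 log₁₀[(0.00979/3.7)^1.11 + 6.9/3.08e+05] = -1.8 log₁₀[0.00138 + 2.24e-05] = 5.137, so f = 0.03789.
Darcy-Weisbach: ΔP = f(L/D)(ρV²/2) = 0.03789·(19.68/0.1195)·(1062·2.572²/2) = 0.03789·164.7·3513 = 2.193e+04 Pa.
ΔP = 2.193e+04 Pa = 0.2193 bar.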